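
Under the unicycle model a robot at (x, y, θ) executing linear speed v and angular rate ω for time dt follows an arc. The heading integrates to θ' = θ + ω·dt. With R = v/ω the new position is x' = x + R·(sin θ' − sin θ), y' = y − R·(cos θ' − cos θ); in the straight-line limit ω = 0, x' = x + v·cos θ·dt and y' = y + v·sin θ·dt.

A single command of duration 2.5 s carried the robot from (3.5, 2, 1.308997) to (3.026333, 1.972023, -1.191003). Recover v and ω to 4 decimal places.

v = -0.2500, ω = -1.0000

Δθ = -1.191003 − 1.308997 = -2.500000
ω = Δθ/dt = -2.500000/2.5 = -1.0000
R = Δx/(sin θ' − sin θ) = 0.2500
v = R·ω = 0.2500·-1.0000 = -0.2500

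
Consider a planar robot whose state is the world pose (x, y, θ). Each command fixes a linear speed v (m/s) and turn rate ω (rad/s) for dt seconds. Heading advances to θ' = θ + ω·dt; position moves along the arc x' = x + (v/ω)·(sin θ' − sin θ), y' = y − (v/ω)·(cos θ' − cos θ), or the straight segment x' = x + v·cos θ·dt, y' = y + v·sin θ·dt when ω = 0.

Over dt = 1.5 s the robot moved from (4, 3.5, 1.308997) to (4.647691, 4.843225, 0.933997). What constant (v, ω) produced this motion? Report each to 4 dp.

v = 1.0000, ω = -0.2500

Δθ = 0.933997 − 1.308997 = -0.375000
ω = Δθ/dt = -0.375000/1.5 = -0.2500
R = −Δy/(cos θ' − cos θ) = -4.0000
v = R·ω = -4.0000·-0.2500 = 1.0000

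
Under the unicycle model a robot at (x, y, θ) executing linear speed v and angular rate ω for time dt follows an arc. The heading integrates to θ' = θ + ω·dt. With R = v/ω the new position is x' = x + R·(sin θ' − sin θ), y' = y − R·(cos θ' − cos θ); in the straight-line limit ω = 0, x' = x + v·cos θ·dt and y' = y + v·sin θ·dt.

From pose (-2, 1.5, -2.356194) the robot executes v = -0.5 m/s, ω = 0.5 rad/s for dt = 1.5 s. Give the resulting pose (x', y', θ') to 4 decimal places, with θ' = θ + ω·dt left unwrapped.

(-1.7077, 2.1717, -1.6062)

θ' = -2.3562 + 0.5·1.5 = -1.6062
R = v/ω = -0.5/0.5 = -1.0000
x' = -2 + -1.0000·(sin -1.6062 − sin -2.3562) = -1.7077
y' = 1.5 − -1.0000·(cos -1.6062 − cos -2.3562) = 2.1717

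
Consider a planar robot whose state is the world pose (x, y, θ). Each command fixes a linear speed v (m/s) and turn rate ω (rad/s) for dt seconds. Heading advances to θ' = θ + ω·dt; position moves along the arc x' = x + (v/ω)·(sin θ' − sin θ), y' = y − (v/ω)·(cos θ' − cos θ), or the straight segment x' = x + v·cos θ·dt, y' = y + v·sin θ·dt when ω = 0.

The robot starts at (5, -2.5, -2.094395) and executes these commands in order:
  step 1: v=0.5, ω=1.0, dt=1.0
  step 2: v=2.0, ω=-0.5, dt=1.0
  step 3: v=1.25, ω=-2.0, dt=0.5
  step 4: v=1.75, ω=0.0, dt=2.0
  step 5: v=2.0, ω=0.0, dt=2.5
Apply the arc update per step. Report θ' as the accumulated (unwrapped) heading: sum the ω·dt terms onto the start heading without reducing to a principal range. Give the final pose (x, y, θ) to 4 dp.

step 1: θ'=-1.0944 (R=0.5000) → pose (4.9887, -2.9793, -1.0944)
step 2: θ'=-1.5944 (R=-4.0000) → pose (5.4330, -4.9080, -1.5944)
step 3: θ'=-2.5944 (R=-0.6250) → pose (5.1333, -5.4270, -2.5944)
step 4: θ'=-2.5944 (straight) → pose (2.1444, -7.2480, -2.5944)
step 5: θ'=-2.5944 (straight) → pose (-2.1256, -9.8495, -2.5944)

(-2.1256, -9.8495, -2.5944)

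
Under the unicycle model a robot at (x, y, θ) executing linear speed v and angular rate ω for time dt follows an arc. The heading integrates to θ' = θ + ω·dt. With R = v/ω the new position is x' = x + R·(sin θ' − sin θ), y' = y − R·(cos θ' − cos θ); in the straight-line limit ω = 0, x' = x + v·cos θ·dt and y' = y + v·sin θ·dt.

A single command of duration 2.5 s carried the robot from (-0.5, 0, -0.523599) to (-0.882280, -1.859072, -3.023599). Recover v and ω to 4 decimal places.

Δθ = -3.023599 − -0.523599 = -2.500000
ω = Δθ/dt = -2.500000/2.5 = -1.0000
R = −Δy/(cos θ' − cos θ) = -1.0000
v = R·ω = -1.0000·-1.0000 = 1.0000

v = 1.0000, ω = -1.0000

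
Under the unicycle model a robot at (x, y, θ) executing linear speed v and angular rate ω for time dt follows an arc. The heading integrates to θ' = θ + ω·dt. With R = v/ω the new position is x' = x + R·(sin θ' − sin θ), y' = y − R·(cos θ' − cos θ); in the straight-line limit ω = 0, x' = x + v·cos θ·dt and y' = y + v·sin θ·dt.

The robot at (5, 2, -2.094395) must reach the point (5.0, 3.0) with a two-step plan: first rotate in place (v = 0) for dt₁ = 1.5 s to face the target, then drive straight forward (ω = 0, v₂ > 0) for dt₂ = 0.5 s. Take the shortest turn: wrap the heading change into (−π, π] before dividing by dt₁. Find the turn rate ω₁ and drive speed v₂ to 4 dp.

ω₁ = -1.7453, v₂ = 2.0000

heading to target = atan2(3−2, 5−5) = 1.5708
Δθ = wrap(1.5708 − -2.0944) = -2.6180; ω₁ = Δθ/dt₁ = -1.7453
distance = √((5−5)² + (3−2)²) = 1.0000; v₂ = distance/dt₂ = 2.0000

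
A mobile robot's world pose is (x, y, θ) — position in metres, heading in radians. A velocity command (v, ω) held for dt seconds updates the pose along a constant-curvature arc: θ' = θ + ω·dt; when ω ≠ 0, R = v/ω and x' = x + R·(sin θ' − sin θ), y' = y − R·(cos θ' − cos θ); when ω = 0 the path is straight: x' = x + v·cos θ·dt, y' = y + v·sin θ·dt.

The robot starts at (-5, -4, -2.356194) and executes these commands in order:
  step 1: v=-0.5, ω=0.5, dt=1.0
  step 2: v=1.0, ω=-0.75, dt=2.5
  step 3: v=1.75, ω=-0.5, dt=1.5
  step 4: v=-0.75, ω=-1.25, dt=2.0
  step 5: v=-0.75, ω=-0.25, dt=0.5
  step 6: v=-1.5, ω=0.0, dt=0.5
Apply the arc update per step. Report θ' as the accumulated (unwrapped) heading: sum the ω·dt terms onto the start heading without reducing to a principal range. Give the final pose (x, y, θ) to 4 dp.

(-9.9803, -1.9891, -7.1062)

step 1: θ'=-1.8562 (R=-1.0000) → pose (-4.7476, -3.5744, -1.8562)
step 2: θ'=-3.7312 (R=-1.3333) → pose (-6.7683, -4.3073, -3.7312)
step 3: θ'=-4.4812 (R=-3.5000) → pose (-8.2291, -2.2002, -4.4812)
step 4: θ'=-6.9812 (R=0.6000) → pose (-9.1988, -2.7973, -6.9812)
step 5: θ'=-7.1062 (R=3.0000) → pose (-9.4703, -2.5390, -7.1062)
step 6: θ'=-7.1062 (straight) → pose (-9.9803, -1.9891, -7.1062)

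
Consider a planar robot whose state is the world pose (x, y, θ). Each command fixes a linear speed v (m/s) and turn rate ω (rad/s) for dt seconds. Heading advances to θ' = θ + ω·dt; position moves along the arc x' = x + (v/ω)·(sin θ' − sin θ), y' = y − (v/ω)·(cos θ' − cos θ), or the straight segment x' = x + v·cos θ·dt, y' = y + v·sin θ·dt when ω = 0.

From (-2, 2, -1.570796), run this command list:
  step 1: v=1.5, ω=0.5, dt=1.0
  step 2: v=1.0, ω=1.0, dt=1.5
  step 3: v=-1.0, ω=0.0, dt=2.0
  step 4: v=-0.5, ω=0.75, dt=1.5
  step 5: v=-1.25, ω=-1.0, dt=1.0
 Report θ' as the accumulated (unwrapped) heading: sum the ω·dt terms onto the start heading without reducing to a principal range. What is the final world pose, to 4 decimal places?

step 1: θ'=-1.0708 (R=3.0000) → pose (-1.6327, 0.5617, -1.0708)
step 2: θ'=0.4292 (R=1.0000) → pose (-0.3390, 0.1319, 0.4292)
step 3: θ'=0.4292 (straight) → pose (-2.1576, -0.7004, 0.4292)
step 4: θ'=1.5542 (R=-0.6667) → pose (-2.5468, -1.2956, 1.5542)
step 5: θ'=0.5542 (R=1.2500) → pose (-3.1388, -2.3377, 0.5542)

(-3.1388, -2.3377, 0.5542)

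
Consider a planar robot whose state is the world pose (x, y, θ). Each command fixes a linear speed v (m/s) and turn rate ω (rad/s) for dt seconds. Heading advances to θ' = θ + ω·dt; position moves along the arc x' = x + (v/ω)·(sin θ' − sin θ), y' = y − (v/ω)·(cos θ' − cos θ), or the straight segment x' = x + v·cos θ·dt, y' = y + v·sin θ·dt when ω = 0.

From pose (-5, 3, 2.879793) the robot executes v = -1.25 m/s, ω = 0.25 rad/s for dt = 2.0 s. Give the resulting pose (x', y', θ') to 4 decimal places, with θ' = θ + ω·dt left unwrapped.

θ' = 2.8798 + 0.25·2.0 = 3.3798
R = v/ω = -1.25/0.25 = -5.0000
x' = -5 + -5.0000·(sin 3.3798 − sin 2.8798) = -2.5261
y' = 3 − -5.0000·(cos 3.3798 − cos 2.8798) = 2.9708

(-2.5261, 2.9708, 3.3798)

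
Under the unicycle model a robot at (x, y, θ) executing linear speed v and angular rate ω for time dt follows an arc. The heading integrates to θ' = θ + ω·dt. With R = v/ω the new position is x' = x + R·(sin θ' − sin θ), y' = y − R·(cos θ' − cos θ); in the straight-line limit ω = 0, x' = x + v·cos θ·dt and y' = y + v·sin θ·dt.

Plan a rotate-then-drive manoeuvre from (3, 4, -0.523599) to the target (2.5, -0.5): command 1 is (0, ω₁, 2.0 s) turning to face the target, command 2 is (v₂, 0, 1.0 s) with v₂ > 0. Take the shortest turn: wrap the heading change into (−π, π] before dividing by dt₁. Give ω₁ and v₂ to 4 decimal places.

heading to target = atan2(-0.5−4, 2.5−3) = -1.6815
Δθ = wrap(-1.6815 − -0.5236) = -1.1579; ω₁ = Δθ/dt₁ = -0.5789
distance = √((2.5−3)² + (-0.5−4)²) = 4.5277; v₂ = distance/dt₂ = 4.5277

ω₁ = -0.5789, v₂ = 4.5277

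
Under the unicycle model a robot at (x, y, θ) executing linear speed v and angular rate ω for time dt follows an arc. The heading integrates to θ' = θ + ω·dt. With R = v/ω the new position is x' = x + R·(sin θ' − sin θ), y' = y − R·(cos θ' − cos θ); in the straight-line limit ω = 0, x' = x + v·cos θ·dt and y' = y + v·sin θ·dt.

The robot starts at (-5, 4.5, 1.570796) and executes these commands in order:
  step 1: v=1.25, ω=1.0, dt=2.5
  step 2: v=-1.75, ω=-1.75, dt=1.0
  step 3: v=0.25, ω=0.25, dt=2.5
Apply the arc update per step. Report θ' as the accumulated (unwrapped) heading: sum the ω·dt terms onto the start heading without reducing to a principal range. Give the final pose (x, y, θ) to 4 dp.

step 1: θ'=4.0708 (R=1.2500) → pose (-7.2514, 5.2481, 4.0708)
step 2: θ'=2.3208 (R=1.0000) → pose (-5.7186, 5.3313, 2.3208)
step 3: θ'=2.9458 (R=1.0000) → pose (-6.2557, 5.6305, 2.9458)

(-6.2557, 5.6305, 2.9458)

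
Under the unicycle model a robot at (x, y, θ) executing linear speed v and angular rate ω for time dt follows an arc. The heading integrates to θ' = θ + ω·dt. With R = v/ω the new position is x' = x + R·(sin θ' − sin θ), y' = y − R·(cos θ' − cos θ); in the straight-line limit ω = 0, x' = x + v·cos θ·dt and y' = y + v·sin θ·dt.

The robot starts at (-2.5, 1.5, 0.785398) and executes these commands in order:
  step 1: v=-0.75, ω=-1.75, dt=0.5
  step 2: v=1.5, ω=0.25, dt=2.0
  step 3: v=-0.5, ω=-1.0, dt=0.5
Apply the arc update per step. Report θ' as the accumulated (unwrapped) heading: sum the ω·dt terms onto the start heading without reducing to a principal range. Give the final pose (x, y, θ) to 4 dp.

step 1: θ'=-0.0896 (R=0.4286) → pose (-2.8414, 1.3762, -0.0896)
step 2: θ'=0.4104 (R=6.0000) → pose (0.0893, 1.8504, 0.4104)
step 3: θ'=-0.0896 (R=0.5000) → pose (-0.1549, 1.8108, -0.0896)

(-0.1549, 1.8108, -0.0896)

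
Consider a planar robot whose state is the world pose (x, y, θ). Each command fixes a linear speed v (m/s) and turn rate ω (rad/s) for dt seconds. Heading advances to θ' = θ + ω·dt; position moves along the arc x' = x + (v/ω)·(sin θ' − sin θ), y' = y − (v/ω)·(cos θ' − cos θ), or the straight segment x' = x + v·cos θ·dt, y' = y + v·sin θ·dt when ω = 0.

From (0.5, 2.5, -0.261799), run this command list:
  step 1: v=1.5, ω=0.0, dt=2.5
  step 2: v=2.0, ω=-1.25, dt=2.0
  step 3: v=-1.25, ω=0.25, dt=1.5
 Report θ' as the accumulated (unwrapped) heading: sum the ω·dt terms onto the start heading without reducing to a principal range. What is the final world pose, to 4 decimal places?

(5.8733, -0.5004, -2.3868)

step 1: θ'=-0.2618 (straight) → pose (4.1222, 1.5294, -0.2618)
step 2: θ'=-2.7618 (R=-1.6000) → pose (4.3013, -1.5020, -2.7618)
step 3: θ'=-2.3868 (R=-5.0000) → pose (5.8733, -0.5004, -2.3868)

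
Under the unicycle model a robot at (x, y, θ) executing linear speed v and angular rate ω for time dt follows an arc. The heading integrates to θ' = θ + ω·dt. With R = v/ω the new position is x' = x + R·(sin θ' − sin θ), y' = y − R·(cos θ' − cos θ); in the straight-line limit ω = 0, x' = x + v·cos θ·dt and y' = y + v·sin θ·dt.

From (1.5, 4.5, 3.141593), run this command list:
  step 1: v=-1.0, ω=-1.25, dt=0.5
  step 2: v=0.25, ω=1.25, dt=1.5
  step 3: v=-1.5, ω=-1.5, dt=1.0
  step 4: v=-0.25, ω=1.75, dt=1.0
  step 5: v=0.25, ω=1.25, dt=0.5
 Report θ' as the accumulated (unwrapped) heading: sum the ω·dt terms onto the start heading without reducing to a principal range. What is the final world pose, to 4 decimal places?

step 1: θ'=2.5166 (R=0.8000) → pose (1.9681, 4.3488, 2.5166)
step 2: θ'=4.3916 (R=0.2000) → pose (1.6613, 4.2496, 4.3916)
step 3: θ'=2.8916 (R=1.0000) → pose (2.8576, 4.9032, 2.8916)
step 4: θ'=4.6416 (R=-0.1429) → pose (3.0355, 5.0315, 4.6416)
step 5: θ'=5.2666 (R=0.2000) → pose (3.0649, 4.9121, 5.2666)

(3.0649, 4.9121, 5.2666)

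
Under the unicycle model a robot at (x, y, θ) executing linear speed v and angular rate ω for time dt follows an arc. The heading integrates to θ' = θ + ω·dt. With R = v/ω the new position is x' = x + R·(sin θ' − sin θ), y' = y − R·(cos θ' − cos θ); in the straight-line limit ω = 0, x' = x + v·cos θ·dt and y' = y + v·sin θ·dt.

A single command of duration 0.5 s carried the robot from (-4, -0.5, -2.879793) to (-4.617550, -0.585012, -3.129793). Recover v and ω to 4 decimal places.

v = 1.2500, ω = -0.5000

Δθ = -3.129793 − -2.879793 = -0.250000
ω = Δθ/dt = -0.250000/0.5 = -0.5000
R = Δx/(sin θ' − sin θ) = -2.5000
v = R·ω = -2.5000·-0.5000 = 1.2500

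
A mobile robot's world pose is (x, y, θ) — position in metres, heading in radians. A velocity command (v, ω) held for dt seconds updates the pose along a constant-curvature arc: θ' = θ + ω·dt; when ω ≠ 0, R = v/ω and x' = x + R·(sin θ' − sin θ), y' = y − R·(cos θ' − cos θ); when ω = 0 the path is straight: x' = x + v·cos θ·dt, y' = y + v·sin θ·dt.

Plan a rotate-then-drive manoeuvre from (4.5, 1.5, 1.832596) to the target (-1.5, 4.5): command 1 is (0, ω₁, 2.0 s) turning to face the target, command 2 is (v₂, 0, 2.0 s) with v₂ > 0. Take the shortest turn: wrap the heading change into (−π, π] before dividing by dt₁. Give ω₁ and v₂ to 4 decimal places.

ω₁ = 0.4227, v₂ = 3.3541

heading to target = atan2(4.5−1.5, -1.5−4.5) = 2.6779
Δθ = wrap(2.6779 − 1.8326) = 0.8453; ω₁ = Δθ/dt₁ = 0.4227
distance = √((-1.5−4.5)² + (4.5−1.5)²) = 6.7082; v₂ = distance/dt₂ = 3.3541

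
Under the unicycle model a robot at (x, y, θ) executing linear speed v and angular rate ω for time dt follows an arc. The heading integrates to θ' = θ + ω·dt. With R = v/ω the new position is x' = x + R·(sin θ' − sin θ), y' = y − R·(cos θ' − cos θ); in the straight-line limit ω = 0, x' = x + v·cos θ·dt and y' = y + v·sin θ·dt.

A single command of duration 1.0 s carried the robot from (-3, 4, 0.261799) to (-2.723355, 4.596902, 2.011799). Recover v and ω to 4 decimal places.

Δθ = 2.011799 − 0.261799 = 1.750000
ω = Δθ/dt = 1.750000/1.0 = 1.7500
R = −Δy/(cos θ' − cos θ) = 0.4286
v = R·ω = 0.4286·1.7500 = 0.7500

v = 0.7500, ω = 1.7500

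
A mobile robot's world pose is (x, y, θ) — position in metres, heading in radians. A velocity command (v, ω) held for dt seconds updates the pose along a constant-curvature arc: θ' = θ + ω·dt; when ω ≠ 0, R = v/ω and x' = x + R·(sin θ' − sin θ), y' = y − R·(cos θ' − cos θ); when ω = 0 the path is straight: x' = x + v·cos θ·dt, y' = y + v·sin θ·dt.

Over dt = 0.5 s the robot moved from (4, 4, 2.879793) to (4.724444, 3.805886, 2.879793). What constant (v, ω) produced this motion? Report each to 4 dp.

v = -1.5000, ω = 0.0000

Δθ = 2.879793 − 2.879793 = 0.000000
ω = Δθ/dt = 0.000000/0.5 = 0.0000
ω = 0 → v = (Δx·cos θ + Δy·sin θ)/dt = -1.5000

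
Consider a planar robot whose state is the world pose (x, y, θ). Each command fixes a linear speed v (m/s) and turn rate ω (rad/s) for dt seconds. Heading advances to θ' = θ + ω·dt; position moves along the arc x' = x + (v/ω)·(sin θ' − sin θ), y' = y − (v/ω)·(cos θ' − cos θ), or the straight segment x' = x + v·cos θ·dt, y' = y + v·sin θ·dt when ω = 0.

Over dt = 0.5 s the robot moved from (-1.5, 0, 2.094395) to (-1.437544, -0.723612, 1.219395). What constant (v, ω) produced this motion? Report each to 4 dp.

Δθ = 1.219395 − 2.094395 = -0.875000
ω = Δθ/dt = -0.875000/0.5 = -1.7500
R = −Δy/(cos θ' − cos θ) = 0.8571
v = R·ω = 0.8571·-1.7500 = -1.5000

v = -1.5000, ω = -1.7500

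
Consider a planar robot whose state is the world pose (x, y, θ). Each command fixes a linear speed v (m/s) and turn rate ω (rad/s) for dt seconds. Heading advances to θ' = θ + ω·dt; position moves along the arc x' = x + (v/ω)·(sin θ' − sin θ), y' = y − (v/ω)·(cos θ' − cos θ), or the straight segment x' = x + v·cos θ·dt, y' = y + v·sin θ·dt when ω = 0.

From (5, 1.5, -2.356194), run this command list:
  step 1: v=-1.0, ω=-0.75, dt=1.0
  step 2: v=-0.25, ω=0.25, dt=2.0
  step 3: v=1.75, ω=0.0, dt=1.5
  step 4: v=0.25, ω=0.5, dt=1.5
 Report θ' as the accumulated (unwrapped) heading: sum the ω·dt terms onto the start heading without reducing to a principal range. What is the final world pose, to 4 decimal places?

(3.8881, 0.4005, -1.8562)

step 1: θ'=-3.1062 (R=1.3333) → pose (5.8956, 1.8897, -3.1062)
step 2: θ'=-2.6062 (R=-1.0000) → pose (6.3704, 2.0290, -2.6062)
step 3: θ'=-2.6062 (straight) → pose (4.1127, 0.6898, -2.6062)
step 4: θ'=-1.8562 (R=0.5000) → pose (3.8881, 0.4005, -1.8562)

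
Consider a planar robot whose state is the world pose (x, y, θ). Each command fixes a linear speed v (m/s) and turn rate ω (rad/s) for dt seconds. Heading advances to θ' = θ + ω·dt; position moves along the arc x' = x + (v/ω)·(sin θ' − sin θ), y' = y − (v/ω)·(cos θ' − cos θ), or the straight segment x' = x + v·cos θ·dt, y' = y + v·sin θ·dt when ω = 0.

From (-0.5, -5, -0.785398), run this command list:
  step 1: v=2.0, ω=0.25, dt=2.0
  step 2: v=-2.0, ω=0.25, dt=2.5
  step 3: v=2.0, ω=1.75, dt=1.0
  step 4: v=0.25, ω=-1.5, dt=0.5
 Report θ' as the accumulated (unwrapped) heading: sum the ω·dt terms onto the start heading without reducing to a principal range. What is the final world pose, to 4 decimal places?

(-1.4184, -5.3877, 1.3396)

step 1: θ'=-0.2854 (R=8.0000) → pose (2.9045, -7.0195, -0.2854)
step 2: θ'=0.3396 (R=-8.0000) → pose (-2.0127, -7.1528, 0.3396)
step 3: θ'=2.0896 (R=1.1429) → pose (-1.4009, -5.5086, 2.0896)
step 4: θ'=1.3396 (R=-0.1667) → pose (-1.4184, -5.3877, 1.3396)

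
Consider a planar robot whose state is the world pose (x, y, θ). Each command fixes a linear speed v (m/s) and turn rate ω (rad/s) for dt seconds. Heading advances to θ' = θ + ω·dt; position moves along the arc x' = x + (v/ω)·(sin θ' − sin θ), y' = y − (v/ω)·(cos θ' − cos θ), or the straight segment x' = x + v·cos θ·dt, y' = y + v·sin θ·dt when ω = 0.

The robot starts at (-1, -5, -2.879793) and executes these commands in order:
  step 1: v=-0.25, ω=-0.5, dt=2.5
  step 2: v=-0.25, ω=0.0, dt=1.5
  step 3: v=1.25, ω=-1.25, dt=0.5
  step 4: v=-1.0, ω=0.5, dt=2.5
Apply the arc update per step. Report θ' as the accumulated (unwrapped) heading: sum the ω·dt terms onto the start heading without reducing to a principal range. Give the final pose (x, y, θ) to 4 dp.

(0.8769, -6.8827, -3.5048)

step 1: θ'=-4.1298 (R=0.5000) → pose (-0.4531, -5.2079, -4.1298)
step 2: θ'=-4.1298 (straight) → pose (-0.2467, -5.5210, -4.1298)
step 3: θ'=-4.7548 (R=-1.0000) → pose (-0.4108, -4.9284, -4.7548)
step 4: θ'=-3.5048 (R=-2.0000) → pose (0.8769, -6.8827, -3.5048)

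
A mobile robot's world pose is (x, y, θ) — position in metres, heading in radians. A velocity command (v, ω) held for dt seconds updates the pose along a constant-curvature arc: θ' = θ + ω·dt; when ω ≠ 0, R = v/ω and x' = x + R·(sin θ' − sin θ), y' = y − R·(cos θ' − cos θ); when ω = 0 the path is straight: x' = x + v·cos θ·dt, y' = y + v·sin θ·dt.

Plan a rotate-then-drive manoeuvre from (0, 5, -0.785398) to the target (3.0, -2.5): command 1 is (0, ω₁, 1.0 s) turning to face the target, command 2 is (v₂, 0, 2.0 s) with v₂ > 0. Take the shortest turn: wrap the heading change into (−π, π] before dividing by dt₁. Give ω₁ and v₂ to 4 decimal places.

heading to target = atan2(-2.5−5, 3−0) = -1.1903
Δθ = wrap(-1.1903 − -0.7854) = -0.4049; ω₁ = Δθ/dt₁ = -0.4049
distance = √((3−0)² + (-2.5−5)²) = 8.0777; v₂ = distance/dt₂ = 4.0389

ω₁ = -0.4049, v₂ = 4.0389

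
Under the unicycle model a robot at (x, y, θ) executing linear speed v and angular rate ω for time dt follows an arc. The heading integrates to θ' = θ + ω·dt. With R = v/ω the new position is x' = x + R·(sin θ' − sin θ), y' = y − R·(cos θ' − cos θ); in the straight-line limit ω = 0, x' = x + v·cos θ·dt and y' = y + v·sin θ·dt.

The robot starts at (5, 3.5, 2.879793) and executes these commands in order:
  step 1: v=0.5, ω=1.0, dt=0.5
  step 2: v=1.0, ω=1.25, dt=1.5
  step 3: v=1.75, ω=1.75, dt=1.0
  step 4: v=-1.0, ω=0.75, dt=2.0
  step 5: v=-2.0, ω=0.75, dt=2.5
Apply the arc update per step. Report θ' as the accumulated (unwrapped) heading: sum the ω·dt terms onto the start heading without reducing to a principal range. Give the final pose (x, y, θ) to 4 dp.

step 1: θ'=3.3798 (R=0.5000) → pose (4.7526, 3.5029, 3.3798)
step 2: θ'=5.2548 (R=0.8000) → pose (4.2562, 2.3126, 5.2548)
step 3: θ'=7.0048 (R=1.0000) → pose (5.7733, 2.0780, 7.0048)
step 4: θ'=8.5048 (R=-1.3333) → pose (5.5933, 0.2692, 8.5048)
step 5: θ'=10.3798 (R=-2.6667) → pose (9.8917, 0.3445, 10.3798)

(9.8917, 0.3445, 10.3798)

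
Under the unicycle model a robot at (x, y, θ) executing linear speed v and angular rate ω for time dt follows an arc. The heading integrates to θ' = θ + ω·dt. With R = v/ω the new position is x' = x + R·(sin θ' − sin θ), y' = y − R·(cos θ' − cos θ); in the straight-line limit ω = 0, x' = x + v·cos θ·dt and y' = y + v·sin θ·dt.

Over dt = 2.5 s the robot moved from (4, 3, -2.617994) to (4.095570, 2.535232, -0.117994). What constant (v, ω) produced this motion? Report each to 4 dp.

Δθ = -0.117994 − -2.617994 = 2.500000
ω = Δθ/dt = 2.500000/2.5 = 1.0000
R = −Δy/(cos θ' − cos θ) = 0.2500
v = R·ω = 0.2500·1.0000 = 0.2500

v = 0.2500, ω = 1.0000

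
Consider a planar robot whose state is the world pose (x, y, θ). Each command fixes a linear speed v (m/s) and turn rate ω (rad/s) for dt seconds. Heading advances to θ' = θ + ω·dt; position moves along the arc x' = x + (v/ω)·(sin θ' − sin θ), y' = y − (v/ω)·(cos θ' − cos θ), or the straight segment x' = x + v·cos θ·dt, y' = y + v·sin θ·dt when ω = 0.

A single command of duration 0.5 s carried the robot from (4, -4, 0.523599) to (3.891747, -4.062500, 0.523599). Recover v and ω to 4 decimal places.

v = -0.2500, ω = 0.0000

Δθ = 0.523599 − 0.523599 = 0.000000
ω = Δθ/dt = 0.000000/0.5 = 0.0000
ω = 0 → v = (Δx·cos θ + Δy·sin θ)/dt = -0.2500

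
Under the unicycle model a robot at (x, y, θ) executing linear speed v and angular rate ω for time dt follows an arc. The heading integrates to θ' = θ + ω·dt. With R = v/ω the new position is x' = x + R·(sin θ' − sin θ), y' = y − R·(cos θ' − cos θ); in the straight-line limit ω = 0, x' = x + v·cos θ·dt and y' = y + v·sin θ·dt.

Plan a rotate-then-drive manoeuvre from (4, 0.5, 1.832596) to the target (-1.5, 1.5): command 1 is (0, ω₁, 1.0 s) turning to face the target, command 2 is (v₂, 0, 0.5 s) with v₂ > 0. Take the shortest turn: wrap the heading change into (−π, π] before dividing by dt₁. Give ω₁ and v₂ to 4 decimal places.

ω₁ = 1.1291, v₂ = 11.1803

heading to target = atan2(1.5−0.5, -1.5−4) = 2.9617
Δθ = wrap(2.9617 − 1.8326) = 1.1291; ω₁ = Δθ/dt₁ = 1.1291
distance = √((-1.5−4)² + (1.5−0.5)²) = 5.5902; v₂ = distance/dt₂ = 11.1803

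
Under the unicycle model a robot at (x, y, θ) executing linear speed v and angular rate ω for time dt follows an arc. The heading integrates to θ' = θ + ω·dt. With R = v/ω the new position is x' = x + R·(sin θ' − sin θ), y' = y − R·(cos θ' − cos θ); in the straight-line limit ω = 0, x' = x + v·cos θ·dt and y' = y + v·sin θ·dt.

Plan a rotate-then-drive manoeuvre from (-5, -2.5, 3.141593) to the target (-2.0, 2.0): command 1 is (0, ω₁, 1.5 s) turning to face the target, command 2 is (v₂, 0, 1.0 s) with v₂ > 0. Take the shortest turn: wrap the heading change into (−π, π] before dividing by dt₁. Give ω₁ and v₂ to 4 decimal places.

heading to target = atan2(2−-2.5, -2−-5) = 0.9828
Δθ = wrap(0.9828 − 3.1416) = -2.1588; ω₁ = Δθ/dt₁ = -1.4392
distance = √((-2−-5)² + (2−-2.5)²) = 5.4083; v₂ = distance/dt₂ = 5.4083

ω₁ = -1.4392, v₂ = 5.4083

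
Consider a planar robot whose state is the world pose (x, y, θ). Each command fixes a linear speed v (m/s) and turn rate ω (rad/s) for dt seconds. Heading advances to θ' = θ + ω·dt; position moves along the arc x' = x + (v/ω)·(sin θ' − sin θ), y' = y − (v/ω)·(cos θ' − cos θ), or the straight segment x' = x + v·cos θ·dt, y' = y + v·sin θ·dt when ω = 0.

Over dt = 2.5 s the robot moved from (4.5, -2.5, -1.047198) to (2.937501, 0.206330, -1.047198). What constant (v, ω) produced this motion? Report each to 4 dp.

v = -1.2500, ω = 0.0000

Δθ = -1.047198 − -1.047198 = 0.000000
ω = Δθ/dt = 0.000000/2.5 = 0.0000
ω = 0 → v = (Δx·cos θ + Δy·sin θ)/dt = -1.2500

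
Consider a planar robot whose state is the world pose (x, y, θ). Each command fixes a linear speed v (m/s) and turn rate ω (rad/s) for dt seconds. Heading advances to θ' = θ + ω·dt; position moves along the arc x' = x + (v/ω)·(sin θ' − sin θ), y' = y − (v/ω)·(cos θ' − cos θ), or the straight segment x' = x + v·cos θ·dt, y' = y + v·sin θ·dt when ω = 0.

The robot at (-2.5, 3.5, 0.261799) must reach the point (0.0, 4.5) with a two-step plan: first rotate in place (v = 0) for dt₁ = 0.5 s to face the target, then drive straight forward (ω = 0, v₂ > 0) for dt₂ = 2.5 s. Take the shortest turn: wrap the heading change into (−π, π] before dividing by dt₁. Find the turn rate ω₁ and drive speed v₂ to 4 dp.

ω₁ = 0.2374, v₂ = 1.0770

heading to target = atan2(4.5−3.5, 0−-2.5) = 0.3805
Δθ = wrap(0.3805 − 0.2618) = 0.1187; ω₁ = Δθ/dt₁ = 0.2374
distance = √((0−-2.5)² + (4.5−3.5)²) = 2.6926; v₂ = distance/dt₂ = 1.0770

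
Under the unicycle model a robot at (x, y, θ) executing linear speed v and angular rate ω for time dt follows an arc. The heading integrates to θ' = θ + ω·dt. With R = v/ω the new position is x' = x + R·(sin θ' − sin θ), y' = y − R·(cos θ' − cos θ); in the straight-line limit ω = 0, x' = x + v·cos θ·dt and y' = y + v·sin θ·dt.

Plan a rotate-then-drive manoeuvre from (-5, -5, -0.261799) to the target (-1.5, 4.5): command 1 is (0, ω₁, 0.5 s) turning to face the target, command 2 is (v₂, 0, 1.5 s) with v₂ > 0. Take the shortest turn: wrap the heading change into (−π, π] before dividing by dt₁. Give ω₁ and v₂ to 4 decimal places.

ω₁ = 2.9592, v₂ = 6.7495

heading to target = atan2(4.5−-5, -1.5−-5) = 1.2178
Δθ = wrap(1.2178 − -0.2618) = 1.4796; ω₁ = Δθ/dt₁ = 2.9592
distance = √((-1.5−-5)² + (4.5−-5)²) = 10.1242; v₂ = distance/dt₂ = 6.7495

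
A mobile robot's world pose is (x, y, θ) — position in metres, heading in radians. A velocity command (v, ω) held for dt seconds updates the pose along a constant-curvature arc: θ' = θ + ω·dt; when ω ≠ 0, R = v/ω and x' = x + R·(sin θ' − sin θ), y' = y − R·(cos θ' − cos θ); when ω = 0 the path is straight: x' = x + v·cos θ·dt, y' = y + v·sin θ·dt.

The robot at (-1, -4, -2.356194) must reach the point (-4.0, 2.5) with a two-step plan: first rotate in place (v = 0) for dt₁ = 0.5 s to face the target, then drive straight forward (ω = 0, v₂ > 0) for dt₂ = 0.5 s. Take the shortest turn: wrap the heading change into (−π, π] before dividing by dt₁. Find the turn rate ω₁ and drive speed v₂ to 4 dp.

ω₁ = -3.8476, v₂ = 14.3178

heading to target = atan2(2.5−-4, -4−-1) = 2.0032
Δθ = wrap(2.0032 − -2.3562) = -1.9238; ω₁ = Δθ/dt₁ = -3.8476
distance = √((-4−-1)² + (2.5−-4)²) = 7.1589; v₂ = distance/dt₂ = 14.3178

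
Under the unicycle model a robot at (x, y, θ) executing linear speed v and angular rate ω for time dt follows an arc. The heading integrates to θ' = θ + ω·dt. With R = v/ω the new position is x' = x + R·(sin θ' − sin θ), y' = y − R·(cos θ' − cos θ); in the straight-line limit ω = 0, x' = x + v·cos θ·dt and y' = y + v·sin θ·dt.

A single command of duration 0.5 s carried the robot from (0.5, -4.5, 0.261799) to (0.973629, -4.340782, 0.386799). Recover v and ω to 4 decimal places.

Δθ = 0.386799 − 0.261799 = 0.125000
ω = Δθ/dt = 0.125000/0.5 = 0.2500
R = Δx/(sin θ' − sin θ) = 4.0000
v = R·ω = 4.0000·0.2500 = 1.0000

v = 1.0000, ω = 0.2500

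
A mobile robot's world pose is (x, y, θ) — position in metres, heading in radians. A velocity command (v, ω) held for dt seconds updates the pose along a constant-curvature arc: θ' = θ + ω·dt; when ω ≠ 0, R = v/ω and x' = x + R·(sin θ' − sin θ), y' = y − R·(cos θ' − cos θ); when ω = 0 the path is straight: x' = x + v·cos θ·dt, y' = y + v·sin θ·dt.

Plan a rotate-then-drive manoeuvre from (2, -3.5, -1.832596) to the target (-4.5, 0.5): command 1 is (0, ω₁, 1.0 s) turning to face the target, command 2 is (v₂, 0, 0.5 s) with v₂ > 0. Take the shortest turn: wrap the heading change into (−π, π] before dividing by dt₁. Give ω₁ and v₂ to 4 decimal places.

ω₁ = -1.8607, v₂ = 15.2643

heading to target = atan2(0.5−-3.5, -4.5−2) = 2.5899
Δθ = wrap(2.5899 − -1.8326) = -1.8607; ω₁ = Δθ/dt₁ = -1.8607
distance = √((-4.5−2)² + (0.5−-3.5)²) = 7.6322; v₂ = distance/dt₂ = 15.2643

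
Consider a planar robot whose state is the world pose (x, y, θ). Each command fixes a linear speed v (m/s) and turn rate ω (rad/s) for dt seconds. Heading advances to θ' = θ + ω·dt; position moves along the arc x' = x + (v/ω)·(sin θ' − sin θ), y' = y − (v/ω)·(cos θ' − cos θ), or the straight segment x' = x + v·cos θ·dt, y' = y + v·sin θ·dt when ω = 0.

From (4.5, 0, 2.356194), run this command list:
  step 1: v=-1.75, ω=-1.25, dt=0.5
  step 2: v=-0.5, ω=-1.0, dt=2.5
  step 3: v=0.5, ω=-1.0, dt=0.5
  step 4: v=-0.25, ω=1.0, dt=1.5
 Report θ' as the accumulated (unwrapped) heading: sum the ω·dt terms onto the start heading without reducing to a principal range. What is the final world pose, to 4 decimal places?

step 1: θ'=1.7312 (R=1.4000) → pose (4.8921, -0.7664, 1.7312)
step 2: θ'=-0.7688 (R=0.5000) → pose (4.0509, -1.2056, -0.7688)
step 3: θ'=-1.2688 (R=-0.5000) → pose (4.1806, -1.4162, -1.2688)
step 4: θ'=0.2312 (R=-0.2500) → pose (3.8846, -1.2472, 0.2312)

(3.8846, -1.2472, 0.2312)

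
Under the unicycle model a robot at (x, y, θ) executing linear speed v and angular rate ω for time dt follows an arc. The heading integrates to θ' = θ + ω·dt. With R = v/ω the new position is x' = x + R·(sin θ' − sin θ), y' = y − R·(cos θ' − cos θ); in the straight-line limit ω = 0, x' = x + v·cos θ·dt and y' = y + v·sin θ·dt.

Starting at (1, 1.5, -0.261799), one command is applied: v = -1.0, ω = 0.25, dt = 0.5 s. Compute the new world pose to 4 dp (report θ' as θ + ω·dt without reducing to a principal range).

θ' = -0.2618 + 0.25·0.5 = -0.1368
R = v/ω = -1.0/0.25 = -4.0000
x' = 1 + -4.0000·(sin -0.1368 − sin -0.2618) = 0.5102
y' = 1.5 − -4.0000·(cos -0.1368 − cos -0.2618) = 1.5989

(0.5102, 1.5989, -0.1368)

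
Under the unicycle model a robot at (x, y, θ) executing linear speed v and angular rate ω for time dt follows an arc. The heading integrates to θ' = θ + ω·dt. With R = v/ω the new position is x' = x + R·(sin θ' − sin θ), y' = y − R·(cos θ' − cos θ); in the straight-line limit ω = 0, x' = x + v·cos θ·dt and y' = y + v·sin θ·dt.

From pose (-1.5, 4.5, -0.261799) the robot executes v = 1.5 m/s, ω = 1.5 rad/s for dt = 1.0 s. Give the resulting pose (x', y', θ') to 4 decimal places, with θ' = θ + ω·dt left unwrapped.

θ' = -0.2618 + 1.5·1.0 = 1.2382
R = v/ω = 1.5/1.5 = 1.0000
x' = -1.5 + 1.0000·(sin 1.2382 − sin -0.2618) = -0.2960
y' = 4.5 − 1.0000·(cos 1.2382 − cos -0.2618) = 5.1394

(-0.2960, 5.1394, 1.2382)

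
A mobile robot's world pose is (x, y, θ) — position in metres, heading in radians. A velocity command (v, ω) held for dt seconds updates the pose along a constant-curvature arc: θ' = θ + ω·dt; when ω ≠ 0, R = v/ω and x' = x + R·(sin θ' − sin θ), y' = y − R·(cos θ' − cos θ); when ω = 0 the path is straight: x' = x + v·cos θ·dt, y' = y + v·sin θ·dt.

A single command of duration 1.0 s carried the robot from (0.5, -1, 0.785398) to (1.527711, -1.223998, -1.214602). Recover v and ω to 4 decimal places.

Δθ = -1.214602 − 0.785398 = -2.000000
ω = Δθ/dt = -2.000000/1.0 = -2.0000
R = Δx/(sin θ' − sin θ) = -0.6250
v = R·ω = -0.6250·-2.0000 = 1.2500

v = 1.2500, ω = -2.0000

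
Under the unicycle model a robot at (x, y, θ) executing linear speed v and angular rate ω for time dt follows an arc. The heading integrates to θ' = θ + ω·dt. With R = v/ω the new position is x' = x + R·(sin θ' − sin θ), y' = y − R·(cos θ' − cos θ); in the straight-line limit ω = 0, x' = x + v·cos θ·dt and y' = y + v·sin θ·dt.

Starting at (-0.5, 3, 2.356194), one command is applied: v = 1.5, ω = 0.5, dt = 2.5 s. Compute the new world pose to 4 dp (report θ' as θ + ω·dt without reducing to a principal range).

θ' = 2.3562 + 0.5·2.5 = 3.6062
R = v/ω = 1.5/0.5 = 3.0000
x' = -0.5 + 3.0000·(sin 3.6062 − sin 2.3562) = -3.9655
y' = 3 − 3.0000·(cos 3.6062 − cos 2.3562) = 3.5607

(-3.9655, 3.5607, 3.6062)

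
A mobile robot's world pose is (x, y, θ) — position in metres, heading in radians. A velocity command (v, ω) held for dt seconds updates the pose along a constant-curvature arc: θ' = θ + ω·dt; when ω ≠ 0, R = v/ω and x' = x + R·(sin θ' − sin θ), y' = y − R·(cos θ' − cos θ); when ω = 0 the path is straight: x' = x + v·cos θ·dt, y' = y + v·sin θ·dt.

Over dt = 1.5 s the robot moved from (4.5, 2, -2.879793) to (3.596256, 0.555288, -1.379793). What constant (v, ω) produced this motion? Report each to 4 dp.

v = 1.2500, ω = 1.0000

Δθ = -1.379793 − -2.879793 = 1.500000
ω = Δθ/dt = 1.500000/1.5 = 1.0000
R = −Δy/(cos θ' − cos θ) = 1.2500
v = R·ω = 1.2500·1.0000 = 1.2500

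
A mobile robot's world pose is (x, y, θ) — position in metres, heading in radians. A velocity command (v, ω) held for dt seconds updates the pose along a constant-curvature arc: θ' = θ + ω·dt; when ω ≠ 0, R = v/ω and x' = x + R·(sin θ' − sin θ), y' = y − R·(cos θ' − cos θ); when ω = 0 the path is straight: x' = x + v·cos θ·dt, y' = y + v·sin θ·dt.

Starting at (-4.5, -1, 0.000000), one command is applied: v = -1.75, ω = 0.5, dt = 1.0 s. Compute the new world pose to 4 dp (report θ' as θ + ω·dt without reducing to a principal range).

θ' = 0.0000 + 0.5·1.0 = 0.5000
R = v/ω = -1.75/0.5 = -3.5000
x' = -4.5 + -3.5000·(sin 0.5000 − sin 0.0000) = -6.1780
y' = -1 − -3.5000·(cos 0.5000 − cos 0.0000) = -1.4285

(-6.1780, -1.4285, 0.5000)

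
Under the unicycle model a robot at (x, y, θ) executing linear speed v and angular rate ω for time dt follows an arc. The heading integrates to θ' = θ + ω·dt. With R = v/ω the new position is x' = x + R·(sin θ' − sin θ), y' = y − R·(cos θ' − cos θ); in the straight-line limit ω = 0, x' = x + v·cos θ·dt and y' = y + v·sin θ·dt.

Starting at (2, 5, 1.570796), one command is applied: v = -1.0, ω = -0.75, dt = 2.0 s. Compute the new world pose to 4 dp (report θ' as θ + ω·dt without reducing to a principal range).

(0.7610, 3.6700, 0.0708)

θ' = 1.5708 + -0.75·2.0 = 0.0708
R = v/ω = -1.0/-0.75 = 1.3333
x' = 2 + 1.3333·(sin 0.0708 − sin 1.5708) = 0.7610
y' = 5 − 1.3333·(cos 0.0708 − cos 1.5708) = 3.6700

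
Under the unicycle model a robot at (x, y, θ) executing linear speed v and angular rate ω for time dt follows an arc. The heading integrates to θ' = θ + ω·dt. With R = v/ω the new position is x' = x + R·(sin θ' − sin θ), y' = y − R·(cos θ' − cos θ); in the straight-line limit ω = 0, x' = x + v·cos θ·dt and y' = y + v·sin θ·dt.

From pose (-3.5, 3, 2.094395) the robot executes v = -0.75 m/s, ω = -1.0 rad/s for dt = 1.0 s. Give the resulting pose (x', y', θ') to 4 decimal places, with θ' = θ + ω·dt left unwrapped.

(-3.4830, 2.2811, 1.0944)

θ' = 2.0944 + -1.0·1.0 = 1.0944
R = v/ω = -0.75/-1.0 = 0.7500
x' = -3.5 + 0.7500·(sin 1.0944 − sin 2.0944) = -3.4830
y' = 3 − 0.7500·(cos 1.0944 − cos 2.0944) = 2.2811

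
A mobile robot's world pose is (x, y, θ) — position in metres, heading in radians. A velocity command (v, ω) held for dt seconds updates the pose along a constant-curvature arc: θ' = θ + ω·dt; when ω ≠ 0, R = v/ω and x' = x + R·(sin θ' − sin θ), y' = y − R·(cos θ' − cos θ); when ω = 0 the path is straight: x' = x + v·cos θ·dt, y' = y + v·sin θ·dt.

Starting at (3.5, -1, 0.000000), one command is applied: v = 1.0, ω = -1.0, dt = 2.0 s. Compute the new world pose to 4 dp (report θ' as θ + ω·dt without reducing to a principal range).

θ' = 0.0000 + -1.0·2.0 = -2.0000
R = v/ω = 1.0/-1.0 = -1.0000
x' = 3.5 + -1.0000·(sin -2.0000 − sin 0.0000) = 4.4093
y' = -1 − -1.0000·(cos -2.0000 − cos 0.0000) = -2.4161

(4.4093, -2.4161, -2.0000)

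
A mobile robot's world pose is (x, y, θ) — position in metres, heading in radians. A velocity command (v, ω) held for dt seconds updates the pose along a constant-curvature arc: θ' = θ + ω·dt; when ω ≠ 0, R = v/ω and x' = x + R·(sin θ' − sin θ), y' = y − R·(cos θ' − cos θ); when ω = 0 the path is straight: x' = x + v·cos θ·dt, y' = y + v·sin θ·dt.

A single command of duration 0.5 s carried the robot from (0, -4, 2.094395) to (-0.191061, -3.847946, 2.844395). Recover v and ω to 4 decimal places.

v = 0.5000, ω = 1.5000

Δθ = 2.844395 − 2.094395 = 0.750000
ω = Δθ/dt = 0.750000/0.5 = 1.5000
R = Δx/(sin θ' − sin θ) = 0.3333
v = R·ω = 0.3333·1.5000 = 0.5000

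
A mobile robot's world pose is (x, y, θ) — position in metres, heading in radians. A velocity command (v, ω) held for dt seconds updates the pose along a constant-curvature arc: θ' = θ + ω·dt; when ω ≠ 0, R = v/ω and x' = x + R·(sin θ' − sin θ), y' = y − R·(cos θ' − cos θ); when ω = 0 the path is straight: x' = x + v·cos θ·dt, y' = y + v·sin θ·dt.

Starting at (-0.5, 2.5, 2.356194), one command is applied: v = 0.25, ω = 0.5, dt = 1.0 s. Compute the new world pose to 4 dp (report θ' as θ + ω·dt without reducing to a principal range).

(-0.7128, 2.6262, 2.8562)

θ' = 2.3562 + 0.5·1.0 = 2.8562
R = v/ω = 0.25/0.5 = 0.5000
x' = -0.5 + 0.5000·(sin 2.8562 − sin 2.3562) = -0.7128
y' = 2.5 − 0.5000·(cos 2.8562 − cos 2.3562) = 2.6262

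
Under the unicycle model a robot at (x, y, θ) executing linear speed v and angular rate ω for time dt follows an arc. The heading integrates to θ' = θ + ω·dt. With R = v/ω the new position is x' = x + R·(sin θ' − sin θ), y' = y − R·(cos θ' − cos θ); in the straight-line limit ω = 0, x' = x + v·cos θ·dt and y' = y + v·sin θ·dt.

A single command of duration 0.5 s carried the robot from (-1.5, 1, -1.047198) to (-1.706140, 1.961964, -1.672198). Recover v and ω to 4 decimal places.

v = -2.0000, ω = -1.2500

Δθ = -1.672198 − -1.047198 = -0.625000
ω = Δθ/dt = -0.625000/0.5 = -1.2500
R = −Δy/(cos θ' − cos θ) = 1.6000
v = R·ω = 1.6000·-1.2500 = -2.0000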